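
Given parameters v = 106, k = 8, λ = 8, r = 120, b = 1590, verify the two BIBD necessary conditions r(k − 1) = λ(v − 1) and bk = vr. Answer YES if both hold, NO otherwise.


Condition (i): r(k − 1) = 120·7 = 840; λ(v − 1) = 8·105 = 840. Match? YES.
Condition (ii): bk = 1590·8 = 12720; vr = 106·120 = 12720. Match? YES.
Both conditions hold? YES.

YES


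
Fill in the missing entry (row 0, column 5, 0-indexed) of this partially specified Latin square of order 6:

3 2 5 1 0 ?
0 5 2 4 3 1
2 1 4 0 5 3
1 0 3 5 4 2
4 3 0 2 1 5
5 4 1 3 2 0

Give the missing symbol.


Row 0 contains symbols [0, 1, 2, 3, 5] — missing [4].
Column 5 contains symbols [0, 1, 2, 3, 5] — missing [4].
The missing symbol must appear in both missing sets; intersection = [4].
Therefore the hidden value is 4.

Missing value = 4.


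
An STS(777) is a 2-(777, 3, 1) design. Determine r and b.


An STS(v) is a 2-(v, 3, 1) BIBD: block size k = 3, λ = 1.
Replication: r(k − 1) = λ(v − 1) ⇒ r·2 = 777 − 1 = 776 ⇒ r = 388.
Block count: b = v(v − 1)/6 = 777·776/6 = 602952/6 = 100492.
(Check via bk = vr: 100492·3 = 301476 = 777·388 = 301476 ✓.)

r = 388, b = 100492.


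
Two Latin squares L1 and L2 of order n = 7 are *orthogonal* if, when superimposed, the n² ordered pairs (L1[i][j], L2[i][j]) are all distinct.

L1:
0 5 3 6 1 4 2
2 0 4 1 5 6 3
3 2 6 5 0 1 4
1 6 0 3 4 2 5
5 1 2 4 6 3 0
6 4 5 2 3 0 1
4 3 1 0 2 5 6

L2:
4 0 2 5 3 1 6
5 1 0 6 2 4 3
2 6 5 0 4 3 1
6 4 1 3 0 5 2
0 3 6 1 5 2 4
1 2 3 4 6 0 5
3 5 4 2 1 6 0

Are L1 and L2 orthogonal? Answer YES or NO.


Form the n² = 49 superimposed pairs (L1[i][j], L2[i][j]), row by row (rows and columns indexed from 0):
row 0: (0,4) (5,0) (3,2) (6,5) (1,3) (4,1) (2,6)
row 1: (2,5) (0,1) (4,0) (1,6) (5,2) (6,4) (3,3)
row 2: (3,2) (2,6) (6,5) (5,0) (0,4) (1,3) (4,1)
row 3: (1,6) (6,4) (0,1) (3,3) (4,0) (2,5) (5,2)
row 4: (5,0) (1,3) (2,6) (4,1) (6,5) (3,2) (0,4)
row 5: (6,1) (4,2) (5,3) (2,4) (3,6) (0,0) (1,5)
row 6: (4,3) (3,5) (1,4) (0,2) (2,1) (5,6) (6,0)
Orthogonality requires all 49 pairs distinct.
But the pair (3,2) repeats: cell (0,2) has L1 = 3, L2 = 2, and cell (2,0) has L1 = 3, L2 = 2.
A repeated pair means some other pair never occurs (only 28 distinct pairs out of 49), so the squares are not orthogonal.
Conclusion: NO.

NO


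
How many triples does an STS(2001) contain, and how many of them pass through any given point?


An STS(v) is a 2-(v, 3, 1) BIBD: block size k = 3, λ = 1.
Replication: r(k − 1) = λ(v − 1) ⇒ r·2 = 2001 − 1 = 2000 ⇒ r = 1000.
Block count: bk = vr ⇒ b·3 = 2001·1000 = 2001000 ⇒ b = 667000.

r = 1000, b = 667000.


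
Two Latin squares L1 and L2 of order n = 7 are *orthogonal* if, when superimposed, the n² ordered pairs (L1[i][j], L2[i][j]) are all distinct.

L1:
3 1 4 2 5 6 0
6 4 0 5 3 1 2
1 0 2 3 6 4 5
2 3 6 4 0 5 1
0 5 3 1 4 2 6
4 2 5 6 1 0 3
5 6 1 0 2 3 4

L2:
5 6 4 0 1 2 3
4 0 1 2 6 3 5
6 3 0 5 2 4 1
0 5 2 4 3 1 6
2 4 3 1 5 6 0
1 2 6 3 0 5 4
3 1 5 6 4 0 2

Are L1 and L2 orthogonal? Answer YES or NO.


Form the n² = 49 superimposed pairs (L1[i][j], L2[i][j]), row by row (rows and columns indexed from 0):
row 0: (3,5) (1,6) (4,4) (2,0) (5,1) (6,2) (0,3)
row 1: (6,4) (4,0) (0,1) (5,2) (3,6) (1,3) (2,5)
row 2: (1,6) (0,3) (2,0) (3,5) (6,2) (4,4) (5,1)
row 3: (2,0) (3,5) (6,2) (4,4) (0,3) (5,1) (1,6)
row 4: (0,2) (5,4) (3,3) (1,1) (4,5) (2,6) (6,0)
row 5: (4,1) (2,2) (5,6) (6,3) (1,0) (0,5) (3,4)
row 6: (5,3) (6,1) (1,5) (0,6) (2,4) (3,0) (4,2)
Orthogonality requires all 49 pairs distinct.
But the pair (1,6) repeats: cell (0,1) has L1 = 1, L2 = 6, and cell (2,0) has L1 = 1, L2 = 6.
A repeated pair means some other pair never occurs (only 35 distinct pairs out of 49), so the squares are not orthogonal.
Conclusion: NO.

NO


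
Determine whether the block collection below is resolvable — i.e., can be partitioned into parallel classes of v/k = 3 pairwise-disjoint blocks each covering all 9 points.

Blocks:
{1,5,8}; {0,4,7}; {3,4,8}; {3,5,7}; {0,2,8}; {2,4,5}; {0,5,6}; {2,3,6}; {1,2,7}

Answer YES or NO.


v = 9, block size k = 3, number of blocks = 9.
For resolvability, blocks must partition into parallel classes of size v/k = 3.
Total blocks must therefore be a multiple of 3: 9 = 3·3 + 0 ⇒ divisible ✓.
Consider block {3,5,7}. The only other block(s) in the collection disjoint from it are {0,2,8} — just 1 block(s). Any parallel class containing {3,5,7} would need 2 other blocks each disjoint from it, so no parallel class of size 3 can contain {3,5,7}.
Since every block must belong to some parallel class in a resolution, the collection cannot be partitioned into parallel classes.
Resolvable? NO.

NO


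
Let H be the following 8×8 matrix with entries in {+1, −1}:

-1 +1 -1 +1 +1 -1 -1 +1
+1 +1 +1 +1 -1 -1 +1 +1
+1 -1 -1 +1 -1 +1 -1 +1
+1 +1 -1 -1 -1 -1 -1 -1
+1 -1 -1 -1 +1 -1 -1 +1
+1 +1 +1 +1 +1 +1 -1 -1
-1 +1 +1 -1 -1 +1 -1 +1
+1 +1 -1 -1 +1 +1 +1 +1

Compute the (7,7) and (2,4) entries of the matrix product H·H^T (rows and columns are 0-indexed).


Row 2 of H: [1, -1, -1, 1, -1, 1, -1, 1].
Row 4 of H: [1, -1, -1, -1, 1, -1, -1, 1].
Row 7 of H: [1, 1, -1, -1, 1, 1, 1, 1].
(H·H^T)[7][7] = Σ_j H[7][j]·H[7][j] = (1)² + (1)² + (-1)² + (-1)² + (1)² + (1)² + (1)² + (1)² = 1 + 1 + 1 + 1 + 1 + 1 + 1 + 1 = 8.
(H·H^T)[2][4] = Σ_j H[2][j]·H[4][j] = (1)·(1) + (-1)·(-1) + (-1)·(-1) + (1)·(-1) + (-1)·(1) + (1)·(-1) + (-1)·(-1) + (1)·(1) = 1 + 1 + 1 + -1 + -1 + -1 + 1 + 1 = 2.
Rows 2 and 4 are not orthogonal (dot product = 2 ≠ 0), so H is not a Hadamard matrix.

(7,7) entry = 8; (2,4) entry = 2.


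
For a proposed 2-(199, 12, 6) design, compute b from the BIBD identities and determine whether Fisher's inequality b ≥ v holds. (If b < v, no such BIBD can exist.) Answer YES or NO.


r = λ(v − 1)/(k − 1) = 6·198/11 = 108.
b = vr/k = 199·108/12 = 1791.
Fisher's inequality: b ≥ v ⇔ 1791 ≥ 199? YES.

YES


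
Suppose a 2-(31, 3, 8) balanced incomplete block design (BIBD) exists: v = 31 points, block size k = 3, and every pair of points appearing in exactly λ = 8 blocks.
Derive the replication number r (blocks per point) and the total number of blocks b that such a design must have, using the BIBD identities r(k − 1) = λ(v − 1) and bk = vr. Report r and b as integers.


Any 2-(v, k, λ) BIBD satisfies two necessary conditions:
  (i)  Each point sits in r blocks, and counting incidences through any fixed point gives r(k − 1) = λ(v − 1), so r = λ(v − 1)/(k − 1).
  (ii) Total incidences bk = vr, so b = vr/k.
Step 1: r = λ(v − 1)/(k − 1) = 8·(31 − 1)/(3 − 1) = 8·30/2 = 240/2 = 120.
Step 2: b = vr/k = 31·120/3 = 3720/3 = 1240.
Check integrality: r = 120 ∈ Z ✓, b = 1240 ∈ Z ✓.
(These identities are necessary conditions: they determine r and b for any design with these parameters, but do not by themselves prove that one exists.)

r = 120, b = 1240.


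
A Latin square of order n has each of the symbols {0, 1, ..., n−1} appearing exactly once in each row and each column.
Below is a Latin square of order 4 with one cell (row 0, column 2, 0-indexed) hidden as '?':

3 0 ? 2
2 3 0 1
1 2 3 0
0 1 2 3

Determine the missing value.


Row 0 contains symbols [0, 2, 3] — missing [1].
Column 2 contains symbols [0, 2, 3] — missing [1].
The missing symbol must appear in both missing sets; intersection = [1].
Therefore the hidden value is 1.

Missing value = 1.


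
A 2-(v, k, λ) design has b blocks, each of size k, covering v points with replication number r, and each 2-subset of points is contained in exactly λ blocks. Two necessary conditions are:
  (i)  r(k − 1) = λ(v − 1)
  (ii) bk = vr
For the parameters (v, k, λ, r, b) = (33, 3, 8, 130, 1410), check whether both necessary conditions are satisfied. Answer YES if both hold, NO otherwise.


Condition (i): r(k − 1) = 130·2 = 260; λ(v − 1) = 8·32 = 256. Match? NO.
Condition (ii): bk = 1410·3 = 4230; vr = 33·130 = 4290. Match? NO.
Both conditions hold? NO.

NO


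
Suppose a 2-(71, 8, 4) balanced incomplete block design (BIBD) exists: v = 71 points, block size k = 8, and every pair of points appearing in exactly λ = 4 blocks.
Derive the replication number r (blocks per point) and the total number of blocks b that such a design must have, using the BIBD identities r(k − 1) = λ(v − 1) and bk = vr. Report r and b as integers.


Any 2-(v, k, λ) BIBD satisfies two necessary conditions:
  (i)  Each point sits in r blocks, and counting incidences through any fixed point gives r(k − 1) = λ(v − 1), so r = λ(v − 1)/(k − 1).
  (ii) Total incidences bk = vr, so b = vr/k.
Step 1: r = λ(v − 1)/(k − 1) = 4·(71 − 1)/(8 − 1) = 4·70/7 = 280/7 = 40.
Step 2: b = vr/k = 71·40/8 = 2840/8 = 355.
Check integrality: r = 40 ∈ Z ✓, b = 355 ∈ Z ✓.
(These identities are necessary conditions: they determine r and b for any design with these parameters, but do not by themselves prove that one exists.)

r = 40, b = 355.


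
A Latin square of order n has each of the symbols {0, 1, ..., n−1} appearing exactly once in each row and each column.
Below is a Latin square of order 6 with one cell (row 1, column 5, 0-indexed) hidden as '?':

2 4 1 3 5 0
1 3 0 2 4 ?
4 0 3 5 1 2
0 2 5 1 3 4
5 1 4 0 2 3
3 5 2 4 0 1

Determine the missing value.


Row 1 contains symbols [0, 1, 2, 3, 4] — missing [5].
Column 5 contains symbols [0, 1, 2, 3, 4] — missing [5].
The missing symbol must appear in both missing sets; intersection = [5].
Therefore the hidden value is 5.

Missing value = 5.


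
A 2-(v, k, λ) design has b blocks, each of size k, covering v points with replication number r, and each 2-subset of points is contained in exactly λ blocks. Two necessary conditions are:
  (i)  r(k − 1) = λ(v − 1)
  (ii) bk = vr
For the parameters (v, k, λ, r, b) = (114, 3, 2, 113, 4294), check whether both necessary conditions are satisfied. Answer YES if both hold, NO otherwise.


Condition (i): r(k − 1) = 113·2 = 226; λ(v − 1) = 2·113 = 226. Match? YES.
Condition (ii): bk = 4294·3 = 12882; vr = 114·113 = 12882. Match? YES.
Both conditions hold? YES.

YES


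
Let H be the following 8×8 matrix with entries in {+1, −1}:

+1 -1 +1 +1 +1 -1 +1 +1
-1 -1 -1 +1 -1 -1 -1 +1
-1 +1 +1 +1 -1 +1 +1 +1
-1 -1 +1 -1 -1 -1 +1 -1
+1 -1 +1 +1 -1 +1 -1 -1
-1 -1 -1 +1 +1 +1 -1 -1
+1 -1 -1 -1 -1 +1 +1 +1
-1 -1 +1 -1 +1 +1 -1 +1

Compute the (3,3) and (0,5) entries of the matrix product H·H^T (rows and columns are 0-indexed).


Row 0 of H: [1, -1, 1, 1, 1, -1, 1, 1].
Row 3 of H: [-1, -1, 1, -1, -1, -1, 1, -1].
Row 5 of H: [-1, -1, -1, 1, 1, 1, -1, -1].
(H·H^T)[3][3] = Σ_j H[3][j]·H[3][j] = (-1)² + (-1)² + (1)² + (-1)² + (-1)² + (-1)² + (1)² + (-1)² = 1 + 1 + 1 + 1 + 1 + 1 + 1 + 1 = 8.
(H·H^T)[0][5] = Σ_j H[0][j]·H[5][j] = (1)·(-1) + (-1)·(-1) + (1)·(-1) + (1)·(1) + (1)·(1) + (-1)·(1) + (1)·(-1) + (1)·(-1) = -1 + 1 + -1 + 1 + 1 + -1 + -1 + -1 = -2.
Rows 0 and 5 are not orthogonal (dot product = -2 ≠ 0), so H is not a Hadamard matrix.

(3,3) entry = 8; (0,5) entry = -2.


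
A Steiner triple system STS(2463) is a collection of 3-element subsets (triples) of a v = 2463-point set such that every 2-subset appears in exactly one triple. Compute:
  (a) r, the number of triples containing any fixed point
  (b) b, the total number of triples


An STS(v) is a 2-(v, 3, 1) BIBD: block size k = 3, λ = 1.
Replication: r(k − 1) = λ(v − 1) ⇒ r·2 = 2463 − 1 = 2462 ⇒ r = 1231.
Block count: b = v(v − 1)/6 = 2463·2462/6 = 6063906/6 = 1010651.

r = 1231, b = 1010651.


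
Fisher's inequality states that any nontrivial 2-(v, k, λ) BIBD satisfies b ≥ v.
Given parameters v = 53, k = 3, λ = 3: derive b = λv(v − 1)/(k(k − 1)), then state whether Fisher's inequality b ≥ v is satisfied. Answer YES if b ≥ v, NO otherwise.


r = λ(v − 1)/(k − 1) = 3·52/2 = 78.
b = vr/k = 53·78/3 = 1378.
Fisher's inequality: b ≥ v ⇔ 1378 ≥ 53? YES.

YES


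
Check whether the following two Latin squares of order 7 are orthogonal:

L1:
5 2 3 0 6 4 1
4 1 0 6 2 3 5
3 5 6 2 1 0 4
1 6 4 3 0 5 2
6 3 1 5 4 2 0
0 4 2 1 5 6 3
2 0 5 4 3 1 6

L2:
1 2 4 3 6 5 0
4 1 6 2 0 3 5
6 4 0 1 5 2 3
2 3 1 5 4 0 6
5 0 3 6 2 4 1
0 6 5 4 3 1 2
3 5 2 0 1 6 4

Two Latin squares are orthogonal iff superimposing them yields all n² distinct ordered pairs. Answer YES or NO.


Form the n² = 49 superimposed pairs (L1[i][j], L2[i][j]), row by row (rows and columns indexed from 0):
row 0: (5,1) (2,2) (3,4) (0,3) (6,6) (4,5) (1,0)
row 1: (4,4) (1,1) (0,6) (6,2) (2,0) (3,3) (5,5)
row 2: (3,6) (5,4) (6,0) (2,1) (1,5) (0,2) (4,3)
row 3: (1,2) (6,3) (4,1) (3,5) (0,4) (5,0) (2,6)
row 4: (6,5) (3,0) (1,3) (5,6) (4,2) (2,4) (0,1)
row 5: (0,0) (4,6) (2,5) (1,4) (5,3) (6,1) (3,2)
row 6: (2,3) (0,5) (5,2) (4,0) (3,1) (1,6) (6,4)
Orthogonality requires all 49 pairs distinct.
Check by first coordinate: for each symbol s of L1, list the L2 entries in the n cells where L1 = s; they must all differ.
  L1 = 0: L2 entries (in reading order) 3, 6, 2, 4, 1, 0, 5 — all 7 distinct ✓
  L1 = 1: L2 entries (in reading order) 0, 1, 5, 2, 3, 4, 6 — all 7 distinct ✓
  L1 = 2: L2 entries (in reading order) 2, 0, 1, 6, 4, 5, 3 — all 7 distinct ✓
  L1 = 3: L2 entries (in reading order) 4, 3, 6, 5, 0, 2, 1 — all 7 distinct ✓
  L1 = 4: L2 entries (in reading order) 5, 4, 3, 1, 2, 6, 0 — all 7 distinct ✓
  L1 = 5: L2 entries (in reading order) 1, 5, 4, 0, 6, 3, 2 — all 7 distinct ✓
  L1 = 6: L2 entries (in reading order) 6, 2, 0, 3, 5, 1, 4 — all 7 distinct ✓
Every symbol of L1 meets every symbol of L2 exactly once, so all 49 pairs are distinct (49 of 49).
Conclusion: YES.

YES


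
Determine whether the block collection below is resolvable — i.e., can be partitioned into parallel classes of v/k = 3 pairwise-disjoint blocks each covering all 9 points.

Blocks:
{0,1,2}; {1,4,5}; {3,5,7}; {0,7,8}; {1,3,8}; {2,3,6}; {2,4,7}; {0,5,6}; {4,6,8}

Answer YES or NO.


v = 9, block size k = 3, number of blocks = 9.
For resolvability, blocks must partition into parallel classes of size v/k = 3.
Total blocks must therefore be a multiple of 3: 9 = 3·3 + 0 ⇒ divisible ✓.
Greedy packing gives 3 candidate class(es). Each should be a full parallel class (size 3, covers all 9 points).
  Class 1 (3 blocks): {0,1,2}; {3,5,7}; {4,6,8}. Points covered: [0, 1, 2, 3, 4, 5, 6, 7, 8].
  Class 2 (3 blocks): {1,4,5}; {0,7,8}; {2,3,6}. Points covered: [0, 1, 2, 3, 4, 5, 6, 7, 8].
  Class 3 (3 blocks): {1,3,8}; {2,4,7}; {0,5,6}. Points covered: [0, 1, 2, 3, 4, 5, 6, 7, 8].
All classes full (size 3)? YES. All classes cover every point? YES.
Resolvable? YES.

YES


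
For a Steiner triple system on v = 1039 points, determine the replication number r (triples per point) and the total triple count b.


An STS(v) is a 2-(v, 3, 1) BIBD: block size k = 3, λ = 1.
Replication: r(k − 1) = λ(v − 1) ⇒ r·2 = 1039 − 1 = 1038 ⇒ r = 519.
Block count: b = v(v − 1)/6 = 1039·1038/6 = 1078482/6 = 179747.

r = 519, b = 179747.


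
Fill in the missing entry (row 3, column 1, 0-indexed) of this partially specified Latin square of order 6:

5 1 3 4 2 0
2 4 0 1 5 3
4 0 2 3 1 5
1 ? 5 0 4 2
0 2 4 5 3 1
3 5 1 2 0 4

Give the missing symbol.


Row 3 contains symbols [0, 1, 2, 4, 5] — missing [3].
Column 1 contains symbols [0, 1, 2, 4, 5] — missing [3].
The missing symbol must appear in both missing sets; intersection = [3].
Therefore the hidden value is 3.

Missing value = 3.


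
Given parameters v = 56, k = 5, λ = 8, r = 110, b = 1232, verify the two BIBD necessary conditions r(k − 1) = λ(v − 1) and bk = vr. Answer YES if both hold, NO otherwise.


Condition (i): r(k − 1) = 110·4 = 440; λ(v − 1) = 8·55 = 440. Match? YES.
Condition (ii): bk = 1232·5 = 6160; vr = 56·110 = 6160. Match? YES.
Both conditions hold? YES.

YES


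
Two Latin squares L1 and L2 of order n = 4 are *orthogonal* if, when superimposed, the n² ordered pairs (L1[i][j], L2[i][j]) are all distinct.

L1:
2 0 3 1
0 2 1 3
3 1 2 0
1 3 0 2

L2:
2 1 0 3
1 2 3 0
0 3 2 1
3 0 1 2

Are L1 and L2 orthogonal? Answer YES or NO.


Form the n² = 16 superimposed pairs (L1[i][j], L2[i][j]), row by row (rows and columns indexed from 0):
row 0: (2,2) (0,1) (3,0) (1,3)
row 1: (0,1) (2,2) (1,3) (3,0)
row 2: (3,0) (1,3) (2,2) (0,1)
row 3: (1,3) (3,0) (0,1) (2,2)
Orthogonality requires all 16 pairs distinct.
But the pair (0,1) repeats: cell (0,1) has L1 = 0, L2 = 1, and cell (1,0) has L1 = 0, L2 = 1.
A repeated pair means some other pair never occurs (only 4 distinct pairs out of 16), so the squares are not orthogonal.
Conclusion: NO.

NO


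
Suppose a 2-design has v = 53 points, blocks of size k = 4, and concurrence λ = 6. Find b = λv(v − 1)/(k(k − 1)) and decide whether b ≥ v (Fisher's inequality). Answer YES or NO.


b = λv(v − 1)/(k(k − 1)) = 6·53·52/(4·3) = 16536/12 = 1378.
Compare with v = 53: b ≥ v, so Fisher's inequality holds.

YES


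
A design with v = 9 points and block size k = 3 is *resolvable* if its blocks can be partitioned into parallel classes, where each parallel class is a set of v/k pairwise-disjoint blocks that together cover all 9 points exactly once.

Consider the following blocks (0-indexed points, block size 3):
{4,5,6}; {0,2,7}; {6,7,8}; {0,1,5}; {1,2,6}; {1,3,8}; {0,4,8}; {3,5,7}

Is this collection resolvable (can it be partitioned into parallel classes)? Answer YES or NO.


v = 9, block size k = 3, number of blocks = 8.
For resolvability, blocks must partition into parallel classes of size v/k = 3.
Total blocks must therefore be a multiple of 3: 8 = 3·2 + 2 ⇒ not divisible ✗.
Resolvable? NO.

NO


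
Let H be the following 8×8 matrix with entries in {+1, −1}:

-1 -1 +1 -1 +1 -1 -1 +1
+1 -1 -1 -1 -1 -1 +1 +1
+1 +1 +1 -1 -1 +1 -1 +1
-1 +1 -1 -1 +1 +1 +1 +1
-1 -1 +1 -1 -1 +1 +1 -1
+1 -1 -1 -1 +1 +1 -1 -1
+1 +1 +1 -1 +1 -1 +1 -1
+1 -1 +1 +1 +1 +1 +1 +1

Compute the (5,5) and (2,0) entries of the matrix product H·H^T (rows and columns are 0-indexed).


Row 0 of H: [-1, -1, 1, -1, 1, -1, -1, 1].
Row 2 of H: [1, 1, 1, -1, -1, 1, -1, 1].
Row 5 of H: [1, -1, -1, -1, 1, 1, -1, -1].
(H·H^T)[5][5] = Σ_j H[5][j]·H[5][j] = (1)² + (-1)² + (-1)² + (-1)² + (1)² + (1)² + (-1)² + (-1)² = 1 + 1 + 1 + 1 + 1 + 1 + 1 + 1 = 8.
(H·H^T)[2][0] = Σ_j H[2][j]·H[0][j] = (1)·(-1) + (1)·(-1) + (1)·(1) + (-1)·(-1) + (-1)·(1) + (1)·(-1) + (-1)·(-1) + (1)·(1) = -1 + -1 + 1 + 1 + -1 + -1 + 1 + 1 = 0.
So rows 2 and 0 are orthogonal; the diagonal entry equals n = 8.

(5,5) entry = 8; (2,0) entry = 0.


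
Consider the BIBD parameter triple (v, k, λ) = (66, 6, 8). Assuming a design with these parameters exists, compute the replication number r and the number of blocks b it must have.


Any 2-(v, k, λ) BIBD satisfies two necessary conditions:
  (i)  Each point sits in r blocks, and counting incidences through any fixed point gives r(k − 1) = λ(v − 1), so r = λ(v − 1)/(k − 1).
  (ii) Total incidences bk = vr, so b = vr/k.
Step 1: r = λ(v − 1)/(k − 1) = 8·(66 − 1)/(6 − 1) = 8·65/5 = 520/5 = 104.
Step 2: b = vr/k = 66·104/6 = 6864/6 = 1144.
Check integrality: r = 104 ∈ Z ✓, b = 1144 ∈ Z ✓.
(These identities are necessary conditions: they determine r and b for any design with these parameters, but do not by themselves prove that one exists.)

r = 104, b = 1144.


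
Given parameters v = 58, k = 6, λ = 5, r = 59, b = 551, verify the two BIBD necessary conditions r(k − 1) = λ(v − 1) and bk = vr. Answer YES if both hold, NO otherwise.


Condition (i): r(k − 1) = 59·5 = 295; λ(v − 1) = 5·57 = 285. Match? NO.
Condition (ii): bk = 551·6 = 3306; vr = 58·59 = 3422. Match? NO.
Both conditions hold? NO.

NO


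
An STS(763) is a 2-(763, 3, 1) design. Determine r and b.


An STS(v) is a 2-(v, 3, 1) BIBD: block size k = 3, λ = 1.
Replication: r(k − 1) = λ(v − 1) ⇒ r·2 = 763 − 1 = 762 ⇒ r = 381.
Block count: bk = vr ⇒ b·3 = 763·381 = 290703 ⇒ b = 96901.

r = 381, b = 96901.


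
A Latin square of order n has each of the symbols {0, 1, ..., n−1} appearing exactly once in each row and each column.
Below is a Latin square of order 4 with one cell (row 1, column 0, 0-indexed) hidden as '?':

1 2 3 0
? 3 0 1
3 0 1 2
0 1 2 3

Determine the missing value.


Row 1 contains symbols [0, 1, 3] — missing [2].
Column 0 contains symbols [0, 1, 3] — missing [2].
The missing symbol must appear in both missing sets; intersection = [2].
Therefore the hidden value is 2.

Missing value = 2.


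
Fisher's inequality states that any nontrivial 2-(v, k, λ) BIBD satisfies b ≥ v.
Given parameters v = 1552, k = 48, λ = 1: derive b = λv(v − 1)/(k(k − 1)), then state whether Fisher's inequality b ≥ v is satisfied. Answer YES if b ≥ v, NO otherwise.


r = λ(v − 1)/(k − 1) = 1·1551/47 = 33.
b = vr/k = 1552·33/48 = 1067.
Fisher's inequality: b ≥ v ⇔ 1067 ≥ 1552? NO.

NO


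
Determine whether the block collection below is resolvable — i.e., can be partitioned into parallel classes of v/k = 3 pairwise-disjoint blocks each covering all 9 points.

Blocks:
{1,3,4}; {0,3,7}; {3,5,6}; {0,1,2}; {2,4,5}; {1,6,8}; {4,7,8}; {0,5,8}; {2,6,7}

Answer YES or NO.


v = 9, block size k = 3, number of blocks = 9.
For resolvability, blocks must partition into parallel classes of size v/k = 3.
Total blocks must therefore be a multiple of 3: 9 = 3·3 + 0 ⇒ divisible ✓.
Greedy packing gives 3 candidate class(es). Each should be a full parallel class (size 3, covers all 9 points).
  Class 1 (3 blocks): {1,3,4}; {0,5,8}; {2,6,7}. Points covered: [0, 1, 2, 3, 4, 5, 6, 7, 8].
  Class 2 (3 blocks): {0,3,7}; {2,4,5}; {1,6,8}. Points covered: [0, 1, 2, 3, 4, 5, 6, 7, 8].
  Class 3 (3 blocks): {3,5,6}; {0,1,2}; {4,7,8}. Points covered: [0, 1, 2, 3, 4, 5, 6, 7, 8].
All classes full (size 3)? YES. All classes cover every point? YES.
Resolvable? YES.

YES


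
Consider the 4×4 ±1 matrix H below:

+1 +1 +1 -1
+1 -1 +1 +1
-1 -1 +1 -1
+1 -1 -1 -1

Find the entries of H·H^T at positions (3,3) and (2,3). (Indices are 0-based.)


Row 2 of H: [-1, -1, 1, -1].
Row 3 of H: [1, -1, -1, -1].
(H·H^T)[3][3] = Σ_j H[3][j]·H[3][j] = (1)² + (-1)² + (-1)² + (-1)² = 1 + 1 + 1 + 1 = 4.
(H·H^T)[2][3] = Σ_j H[2][j]·H[3][j] = (-1)·(1) + (-1)·(-1) + (1)·(-1) + (-1)·(-1) = -1 + 1 + -1 + 1 = 0.
So rows 2 and 3 are orthogonal; the diagonal entry equals n = 4.

(3,3) entry = 4; (2,3) entry = 0.


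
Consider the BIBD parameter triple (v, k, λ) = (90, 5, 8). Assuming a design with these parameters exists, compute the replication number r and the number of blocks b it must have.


Any 2-(v, k, λ) BIBD satisfies two necessary conditions:
  (i)  Each point sits in r blocks, and counting incidences through any fixed point gives r(k − 1) = λ(v − 1), so r = λ(v − 1)/(k − 1).
  (ii) Total incidences bk = vr, so b = vr/k.
Step 1: r = λ(v − 1)/(k − 1) = 8·(90 − 1)/(5 − 1) = 8·89/4 = 712/4 = 178.
Step 2: b = vr/k = 90·178/5 = 16020/5 = 3204.
Check integrality: r = 178 ∈ Z ✓, b = 3204 ∈ Z ✓.
(These identities are necessary conditions: they determine r and b for any design with these parameters, but do not by themselves prove that one exists.)

r = 178, b = 3204.


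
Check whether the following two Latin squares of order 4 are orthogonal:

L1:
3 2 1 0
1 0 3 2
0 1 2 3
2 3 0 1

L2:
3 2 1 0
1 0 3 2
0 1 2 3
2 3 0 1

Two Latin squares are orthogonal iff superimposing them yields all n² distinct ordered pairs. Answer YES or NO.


Form the n² = 16 superimposed pairs (L1[i][j], L2[i][j]), row by row (rows and columns indexed from 0):
row 0: (3,3) (2,2) (1,1) (0,0)
row 1: (1,1) (0,0) (3,3) (2,2)
row 2: (0,0) (1,1) (2,2) (3,3)
row 3: (2,2) (3,3) (0,0) (1,1)
Orthogonality requires all 16 pairs distinct.
But the pair (1,1) repeats: cell (0,2) has L1 = 1, L2 = 1, and cell (1,0) has L1 = 1, L2 = 1.
A repeated pair means some other pair never occurs (only 4 distinct pairs out of 16), so the squares are not orthogonal.
Conclusion: NO.

NO


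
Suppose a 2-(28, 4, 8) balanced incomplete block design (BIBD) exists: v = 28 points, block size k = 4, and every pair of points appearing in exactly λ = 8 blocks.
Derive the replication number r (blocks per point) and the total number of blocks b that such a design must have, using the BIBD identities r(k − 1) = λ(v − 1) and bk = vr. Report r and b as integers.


Any 2-(v, k, λ) BIBD satisfies two necessary conditions:
  (i)  Each point sits in r blocks, and counting incidences through any fixed point gives r(k − 1) = λ(v − 1), so r = λ(v − 1)/(k − 1).
  (ii) Total incidences bk = vr, so b = vr/k.
Step 1: r = λ(v − 1)/(k − 1) = 8·(28 − 1)/(4 − 1) = 8·27/3 = 216/3 = 72.
Step 2: b = vr/k = 28·72/4 = 2016/4 = 504.
Check integrality: r = 72 ∈ Z ✓, b = 504 ∈ Z ✓.
(These identities are necessary conditions: they determine r and b for any design with these parameters, but do not by themselves prove that one exists.)

r = 72, b = 504.


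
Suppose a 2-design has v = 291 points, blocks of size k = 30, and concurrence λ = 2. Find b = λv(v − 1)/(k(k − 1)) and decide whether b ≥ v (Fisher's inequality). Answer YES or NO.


r = λ(v − 1)/(k − 1) = 2·290/29 = 20.
b = vr/k = 291·20/30 = 194.
Fisher's inequality: b ≥ v ⇔ 194 ≥ 291? NO.

NO


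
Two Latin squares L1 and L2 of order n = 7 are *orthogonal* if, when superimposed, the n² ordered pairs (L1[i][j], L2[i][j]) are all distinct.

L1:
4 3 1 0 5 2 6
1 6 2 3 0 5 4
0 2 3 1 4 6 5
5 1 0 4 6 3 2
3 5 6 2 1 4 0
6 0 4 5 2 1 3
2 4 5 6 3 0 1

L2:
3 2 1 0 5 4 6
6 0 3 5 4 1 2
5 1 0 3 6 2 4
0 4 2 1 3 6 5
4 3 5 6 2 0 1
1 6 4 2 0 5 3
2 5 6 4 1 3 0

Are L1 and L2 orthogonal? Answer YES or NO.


Form the n² = 49 superimposed pairs (L1[i][j], L2[i][j]), row by row (rows and columns indexed from 0):
row 0: (4,3) (3,2) (1,1) (0,0) (5,5) (2,4) (6,6)
row 1: (1,6) (6,0) (2,3) (3,5) (0,4) (5,1) (4,2)
row 2: (0,5) (2,1) (3,0) (1,3) (4,6) (6,2) (5,4)
row 3: (5,0) (1,4) (0,2) (4,1) (6,3) (3,6) (2,5)
row 4: (3,4) (5,3) (6,5) (2,6) (1,2) (4,0) (0,1)
row 5: (6,1) (0,6) (4,4) (5,2) (2,0) (1,5) (3,3)
row 6: (2,2) (4,5) (5,6) (6,4) (3,1) (0,3) (1,0)
Orthogonality requires all 49 pairs distinct.
Check by first coordinate: for each symbol s of L1, list the L2 entries in the n cells where L1 = s; they must all differ.
  L1 = 0: L2 entries (in reading order) 0, 4, 5, 2, 1, 6, 3 — all 7 distinct ✓
  L1 = 1: L2 entries (in reading order) 1, 6, 3, 4, 2, 5, 0 — all 7 distinct ✓
  L1 = 2: L2 entries (in reading order) 4, 3, 1, 5, 6, 0, 2 — all 7 distinct ✓
  L1 = 3: L2 entries (in reading order) 2, 5, 0, 6, 4, 3, 1 — all 7 distinct ✓
  L1 = 4: L2 entries (in reading order) 3, 2, 6, 1, 0, 4, 5 — all 7 distinct ✓
  L1 = 5: L2 entries (in reading order) 5, 1, 4, 0, 3, 2, 6 — all 7 distinct ✓
  L1 = 6: L2 entries (in reading order) 6, 0, 2, 3, 5, 1, 4 — all 7 distinct ✓
Every symbol of L1 meets every symbol of L2 exactly once, so all 49 pairs are distinct (49 of 49).
Conclusion: YES.

YES


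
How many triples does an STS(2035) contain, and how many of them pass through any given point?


An STS(v) is a 2-(v, 3, 1) BIBD: block size k = 3, λ = 1.
Replication: r(k − 1) = λ(v − 1) ⇒ r·2 = 2035 − 1 = 2034 ⇒ r = 1017.
Block count: bk = vr ⇒ b·3 = 2035·1017 = 2069595 ⇒ b = 689865.

r = 1017, b = 689865.


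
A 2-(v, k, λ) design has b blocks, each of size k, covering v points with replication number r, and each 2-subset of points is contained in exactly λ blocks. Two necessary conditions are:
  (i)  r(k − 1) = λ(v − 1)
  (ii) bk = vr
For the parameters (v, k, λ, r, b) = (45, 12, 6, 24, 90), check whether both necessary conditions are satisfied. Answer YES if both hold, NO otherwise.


Condition (i): r(k − 1) = 24·11 = 264; λ(v − 1) = 6·44 = 264. Match? YES.
Condition (ii): bk = 90·12 = 1080; vr = 45·24 = 1080. Match? YES.
Both conditions hold? YES.

YES


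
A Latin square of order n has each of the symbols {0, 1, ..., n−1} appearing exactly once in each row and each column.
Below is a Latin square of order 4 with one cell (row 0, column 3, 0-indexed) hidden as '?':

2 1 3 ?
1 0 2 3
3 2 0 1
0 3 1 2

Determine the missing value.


Row 0 contains symbols [1, 2, 3] — missing [0].
Column 3 contains symbols [1, 2, 3] — missing [0].
The missing symbol must appear in both missing sets; intersection = [0].
Therefore the hidden value is 0.

Missing value = 0.


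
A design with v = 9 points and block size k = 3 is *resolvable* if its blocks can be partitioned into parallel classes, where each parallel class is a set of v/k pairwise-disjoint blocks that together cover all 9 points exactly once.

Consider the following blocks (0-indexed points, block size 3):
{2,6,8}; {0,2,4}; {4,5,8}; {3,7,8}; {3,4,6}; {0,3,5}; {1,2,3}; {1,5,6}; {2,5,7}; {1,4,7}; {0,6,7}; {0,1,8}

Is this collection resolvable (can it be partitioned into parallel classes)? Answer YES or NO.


v = 9, block size k = 3, number of blocks = 12.
For resolvability, blocks must partition into parallel classes of size v/k = 3.
Total blocks must therefore be a multiple of 3: 12 = 3·4 + 0 ⇒ divisible ✓.
Greedy packing gives 4 candidate class(es). Each should be a full parallel class (size 3, covers all 9 points).
  Class 1 (3 blocks): {2,6,8}; {0,3,5}; {1,4,7}. Points covered: [0, 1, 2, 3, 4, 5, 6, 7, 8].
  Class 2 (3 blocks): {0,2,4}; {3,7,8}; {1,5,6}. Points covered: [0, 1, 2, 3, 4, 5, 6, 7, 8].
  Class 3 (3 blocks): {4,5,8}; {1,2,3}; {0,6,7}. Points covered: [0, 1, 2, 3, 4, 5, 6, 7, 8].
  Class 4 (3 blocks): {3,4,6}; {2,5,7}; {0,1,8}. Points covered: [0, 1, 2, 3, 4, 5, 6, 7, 8].
All classes full (size 3)? YES. All classes cover every point? YES.
Resolvable? YES.

YES


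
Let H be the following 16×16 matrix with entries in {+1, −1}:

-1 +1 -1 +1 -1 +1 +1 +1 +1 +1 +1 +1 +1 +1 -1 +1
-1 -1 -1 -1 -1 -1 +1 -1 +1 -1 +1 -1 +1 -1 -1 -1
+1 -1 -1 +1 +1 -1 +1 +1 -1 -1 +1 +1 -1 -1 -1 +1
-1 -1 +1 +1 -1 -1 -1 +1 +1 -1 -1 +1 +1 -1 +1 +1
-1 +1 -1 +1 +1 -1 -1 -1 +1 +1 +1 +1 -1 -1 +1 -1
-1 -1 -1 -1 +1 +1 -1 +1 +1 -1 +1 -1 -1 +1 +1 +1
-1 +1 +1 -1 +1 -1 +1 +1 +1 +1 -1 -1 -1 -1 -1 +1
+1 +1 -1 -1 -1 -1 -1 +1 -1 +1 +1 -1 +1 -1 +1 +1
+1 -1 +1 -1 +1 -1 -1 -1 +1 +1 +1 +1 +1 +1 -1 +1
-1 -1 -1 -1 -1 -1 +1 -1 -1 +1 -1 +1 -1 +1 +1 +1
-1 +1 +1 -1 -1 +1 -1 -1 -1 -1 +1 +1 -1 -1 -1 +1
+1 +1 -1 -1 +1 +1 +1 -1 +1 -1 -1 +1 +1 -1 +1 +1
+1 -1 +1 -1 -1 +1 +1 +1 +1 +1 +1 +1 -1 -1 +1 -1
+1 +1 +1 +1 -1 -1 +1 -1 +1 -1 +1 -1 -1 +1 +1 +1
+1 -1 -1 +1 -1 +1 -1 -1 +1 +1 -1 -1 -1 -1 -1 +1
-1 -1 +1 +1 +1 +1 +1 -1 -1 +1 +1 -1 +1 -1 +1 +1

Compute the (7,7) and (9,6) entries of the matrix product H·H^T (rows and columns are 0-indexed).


Row 6 of H: [-1, 1, 1, -1, 1, -1, 1, 1, 1, 1, -1, -1, -1, -1, -1, 1].
Row 7 of H: [1, 1, -1, -1, -1, -1, -1, 1, -1, 1, 1, -1, 1, -1, 1, 1].
Row 9 of H: [-1, -1, -1, -1, -1, -1, 1, -1, -1, 1, -1, 1, -1, 1, 1, 1].
(H·H^T)[7][7] = Σ_j H[7][j]·H[7][j] = (1)² + (1)² + (-1)² + (-1)² + (-1)² + (-1)² + (-1)² + (1)² + (-1)² + (1)² + (1)² + (-1)² + (1)² + (-1)² + (1)² + (1)² = 1 + 1 + 1 + 1 + 1 + 1 + 1 + 1 + 1 + 1 + 1 + 1 + 1 + 1 + 1 + 1 = 16.
(H·H^T)[9][6] = Σ_j H[9][j]·H[6][j] = (-1)·(-1) + (-1)·(1) + (-1)·(1) + (-1)·(-1) + (-1)·(1) + (-1)·(-1) + (1)·(1) + (-1)·(1) + (-1)·(1) + (1)·(1) + (-1)·(-1) + (1)·(-1) + (-1)·(-1) + (1)·(-1) + (1)·(-1) + (1)·(1) = 1 + -1 + -1 + 1 + -1 + 1 + 1 + -1 + -1 + 1 + 1 + -1 + 1 + -1 + -1 + 1 = 0.
So rows 9 and 6 are orthogonal; the diagonal entry equals n = 16.

(7,7) entry = 16; (9,6) entry = 0.


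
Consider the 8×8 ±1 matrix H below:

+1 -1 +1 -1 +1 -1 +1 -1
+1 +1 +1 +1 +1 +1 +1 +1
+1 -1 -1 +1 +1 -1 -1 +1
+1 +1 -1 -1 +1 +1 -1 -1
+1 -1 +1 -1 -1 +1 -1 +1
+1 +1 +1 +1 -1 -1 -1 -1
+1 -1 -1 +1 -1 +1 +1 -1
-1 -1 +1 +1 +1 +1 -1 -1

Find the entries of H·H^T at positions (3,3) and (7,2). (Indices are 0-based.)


Row 2 of H: [1, -1, -1, 1, 1, -1, -1, 1].
Row 3 of H: [1, 1, -1, -1, 1, 1, -1, -1].
Row 7 of H: [-1, -1, 1, 1, 1, 1, -1, -1].
(H·H^T)[3][3] = Σ_j H[3][j]·H[3][j] = (1)² + (1)² + (-1)² + (-1)² + (1)² + (1)² + (-1)² + (-1)² = 1 + 1 + 1 + 1 + 1 + 1 + 1 + 1 = 8.
(H·H^T)[7][2] = Σ_j H[7][j]·H[2][j] = (-1)·(1) + (-1)·(-1) + (1)·(-1) + (1)·(1) + (1)·(1) + (1)·(-1) + (-1)·(-1) + (-1)·(1) = -1 + 1 + -1 + 1 + 1 + -1 + 1 + -1 = 0.
So rows 7 and 2 are orthogonal; the diagonal entry equals n = 8.

(3,3) entry = 8; (7,2) entry = 0.


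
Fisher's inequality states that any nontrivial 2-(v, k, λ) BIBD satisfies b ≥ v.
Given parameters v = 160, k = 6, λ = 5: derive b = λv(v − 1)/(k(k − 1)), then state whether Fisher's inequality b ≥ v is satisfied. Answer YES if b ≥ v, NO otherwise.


b = λv(v − 1)/(k(k − 1)) = 5·160·159/(6·5) = 127200/30 = 4240.
Compare with v = 160: b ≥ v, so Fisher's inequality holds.

YES


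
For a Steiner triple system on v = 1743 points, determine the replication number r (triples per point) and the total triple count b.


An STS(v) is a 2-(v, 3, 1) BIBD: block size k = 3, λ = 1.
Replication: r(k − 1) = λ(v − 1) ⇒ r·2 = 1743 − 1 = 1742 ⇒ r = 871.
Block count: b = v(v − 1)/6 = 1743·1742/6 = 3036306/6 = 506051.
(Check via bk = vr: 506051·3 = 1518153 = 1743·871 = 1518153 ✓.)

r = 871, b = 506051.


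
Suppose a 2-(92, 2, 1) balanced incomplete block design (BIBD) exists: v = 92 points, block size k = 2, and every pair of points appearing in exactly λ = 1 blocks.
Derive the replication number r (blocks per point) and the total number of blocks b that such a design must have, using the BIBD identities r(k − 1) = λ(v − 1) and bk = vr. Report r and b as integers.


Any 2-(v, k, λ) BIBD satisfies two necessary conditions:
  (i)  Each point sits in r blocks, and counting incidences through any fixed point gives r(k − 1) = λ(v − 1), so r = λ(v − 1)/(k − 1).
  (ii) Total incidences bk = vr, so b = vr/k.
Step 1: r = λ(v − 1)/(k − 1) = 1·(92 − 1)/(2 − 1) = 1·91/1 = 91/1 = 91.
Step 2: b = vr/k = 92·91/2 = 8372/2 = 4186.
Check integrality: r = 91 ∈ Z ✓, b = 4186 ∈ Z ✓.
(These identities are necessary conditions: they determine r and b for any design with these parameters, but do not by themselves prove that one exists.)

r = 91, b = 4186.


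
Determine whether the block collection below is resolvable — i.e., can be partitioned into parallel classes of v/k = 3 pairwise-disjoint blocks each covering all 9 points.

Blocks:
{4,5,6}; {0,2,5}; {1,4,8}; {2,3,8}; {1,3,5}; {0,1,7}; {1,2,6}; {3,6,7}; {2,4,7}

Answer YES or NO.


v = 9, block size k = 3, number of blocks = 9.
For resolvability, blocks must partition into parallel classes of size v/k = 3.
Total blocks must therefore be a multiple of 3: 9 = 3·3 + 0 ⇒ divisible ✓.
Consider block {1,3,5}. The only other block(s) in the collection disjoint from it are {2,4,7} — just 1 block(s). Any parallel class containing {1,3,5} would need 2 other blocks each disjoint from it, so no parallel class of size 3 can contain {1,3,5}.
Since every block must belong to some parallel class in a resolution, the collection cannot be partitioned into parallel classes.
Resolvable? NO.

NO


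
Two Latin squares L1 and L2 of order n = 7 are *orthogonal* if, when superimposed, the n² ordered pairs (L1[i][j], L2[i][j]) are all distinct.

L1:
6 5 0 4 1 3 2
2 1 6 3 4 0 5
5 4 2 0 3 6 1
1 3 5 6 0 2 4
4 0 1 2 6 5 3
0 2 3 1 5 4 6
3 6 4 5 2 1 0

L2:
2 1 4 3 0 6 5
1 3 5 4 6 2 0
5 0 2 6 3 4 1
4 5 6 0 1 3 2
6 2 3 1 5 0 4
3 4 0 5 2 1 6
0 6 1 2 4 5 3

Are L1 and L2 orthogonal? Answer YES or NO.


Form the n² = 49 superimposed pairs (L1[i][j], L2[i][j]), row by row (rows and columns indexed from 0):
row 0: (6,2) (5,1) (0,4) (4,3) (1,0) (3,6) (2,5)
row 1: (2,1) (1,3) (6,5) (3,4) (4,6) (0,2) (5,0)
row 2: (5,5) (4,0) (2,2) (0,6) (3,3) (6,4) (1,1)
row 3: (1,4) (3,5) (5,6) (6,0) (0,1) (2,3) (4,2)
row 4: (4,6) (0,2) (1,3) (2,1) (6,5) (5,0) (3,4)
row 5: (0,3) (2,4) (3,0) (1,5) (5,2) (4,1) (6,6)
row 6: (3,0) (6,6) (4,1) (5,2) (2,4) (1,5) (0,3)
Orthogonality requires all 49 pairs distinct.
But the pair (4,6) repeats: cell (1,4) has L1 = 4, L2 = 6, and cell (4,0) has L1 = 4, L2 = 6.
A repeated pair means some other pair never occurs (only 35 distinct pairs out of 49), so the squares are not orthogonal.
Conclusion: NO.

NO


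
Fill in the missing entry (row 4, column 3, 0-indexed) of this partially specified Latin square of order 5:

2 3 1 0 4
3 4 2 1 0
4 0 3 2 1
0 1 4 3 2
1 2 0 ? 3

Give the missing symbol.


Row 4 contains symbols [0, 1, 2, 3] — missing [4].
Column 3 contains symbols [0, 1, 2, 3] — missing [4].
The missing symbol must appear in both missing sets; intersection = [4].
Therefore the hidden value is 4.

Missing value = 4.


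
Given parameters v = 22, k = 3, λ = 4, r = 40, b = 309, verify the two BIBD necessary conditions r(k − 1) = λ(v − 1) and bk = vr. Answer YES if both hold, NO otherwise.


Condition (i): r(k − 1) = 40·2 = 80; λ(v − 1) = 4·21 = 84. Match? NO.
Condition (ii): bk = 309·3 = 927; vr = 22·40 = 880. Match? NO.
Both conditions hold? NO.

NO


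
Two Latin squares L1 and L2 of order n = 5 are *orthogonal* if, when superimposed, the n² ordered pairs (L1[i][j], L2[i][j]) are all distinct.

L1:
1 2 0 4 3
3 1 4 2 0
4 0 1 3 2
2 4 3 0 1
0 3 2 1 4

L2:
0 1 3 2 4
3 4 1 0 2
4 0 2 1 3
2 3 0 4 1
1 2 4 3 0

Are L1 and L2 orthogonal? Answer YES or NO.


Form the n² = 25 superimposed pairs (L1[i][j], L2[i][j]), row by row (rows and columns indexed from 0):
row 0: (1,0) (2,1) (0,3) (4,2) (3,4)
row 1: (3,3) (1,4) (4,1) (2,0) (0,2)
row 2: (4,4) (0,0) (1,2) (3,1) (2,3)
row 3: (2,2) (4,3) (3,0) (0,4) (1,1)
row 4: (0,1) (3,2) (2,4) (1,3) (4,0)
Orthogonality requires all 25 pairs distinct.
Check by first coordinate: for each symbol s of L1, list the L2 entries in the n cells where L1 = s; they must all differ.
  L1 = 0: L2 entries (in reading order) 3, 2, 0, 4, 1 — all 5 distinct ✓
  L1 = 1: L2 entries (in reading order) 0, 4, 2, 1, 3 — all 5 distinct ✓
  L1 = 2: L2 entries (in reading order) 1, 0, 3, 2, 4 — all 5 distinct ✓
  L1 = 3: L2 entries (in reading order) 4, 3, 1, 0, 2 — all 5 distinct ✓
  L1 = 4: L2 entries (in reading order) 2, 1, 4, 3, 0 — all 5 distinct ✓
Every symbol of L1 meets every symbol of L2 exactly once, so all 25 pairs are distinct (25 of 25).
Conclusion: YES.

YES


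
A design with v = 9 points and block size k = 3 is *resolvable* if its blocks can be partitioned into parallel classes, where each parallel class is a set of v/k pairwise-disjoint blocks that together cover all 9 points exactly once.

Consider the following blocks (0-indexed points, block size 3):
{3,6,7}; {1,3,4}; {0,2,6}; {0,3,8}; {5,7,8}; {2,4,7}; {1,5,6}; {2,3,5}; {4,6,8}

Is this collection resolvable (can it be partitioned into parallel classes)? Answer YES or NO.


v = 9, block size k = 3, number of blocks = 9.
For resolvability, blocks must partition into parallel classes of size v/k = 3.
Total blocks must therefore be a multiple of 3: 9 = 3·3 + 0 ⇒ divisible ✓.
Consider block {3,6,7}. It intersects every other block in the collection, so no parallel class of size 3 can contain it.
Since every block must belong to some parallel class in a resolution, the collection cannot be partitioned into parallel classes.
Resolvable? NO.

NO


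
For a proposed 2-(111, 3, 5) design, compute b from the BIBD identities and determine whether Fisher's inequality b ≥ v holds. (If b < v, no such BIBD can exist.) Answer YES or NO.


r = λ(v − 1)/(k − 1) = 5·110/2 = 275.
b = vr/k = 111·275/3 = 10175.
Fisher's inequality: b ≥ v ⇔ 10175 ≥ 111? YES.

YES


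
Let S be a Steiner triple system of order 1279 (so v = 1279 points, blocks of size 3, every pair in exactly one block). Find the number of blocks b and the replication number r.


An STS(v) is a 2-(v, 3, 1) BIBD: block size k = 3, λ = 1.
Replication: r(k − 1) = λ(v − 1) ⇒ r·2 = 1279 − 1 = 1278 ⇒ r = 639.
Block count: bk = vr ⇒ b·3 = 1279·639 = 817281 ⇒ b = 272427.
(Check via b = v(v − 1)/6 = 1279·1278/6 = 1634562/6 = 272427.)

r = 639, b = 272427.


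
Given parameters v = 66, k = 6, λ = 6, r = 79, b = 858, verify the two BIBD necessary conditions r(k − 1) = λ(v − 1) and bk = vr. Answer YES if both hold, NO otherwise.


Condition (i): r(k − 1) = 79·5 = 395; λ(v − 1) = 6·65 = 390. Match? NO.
Condition (ii): bk = 858·6 = 5148; vr = 66·79 = 5214. Match? NO.
Both conditions hold? NO.

NO
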